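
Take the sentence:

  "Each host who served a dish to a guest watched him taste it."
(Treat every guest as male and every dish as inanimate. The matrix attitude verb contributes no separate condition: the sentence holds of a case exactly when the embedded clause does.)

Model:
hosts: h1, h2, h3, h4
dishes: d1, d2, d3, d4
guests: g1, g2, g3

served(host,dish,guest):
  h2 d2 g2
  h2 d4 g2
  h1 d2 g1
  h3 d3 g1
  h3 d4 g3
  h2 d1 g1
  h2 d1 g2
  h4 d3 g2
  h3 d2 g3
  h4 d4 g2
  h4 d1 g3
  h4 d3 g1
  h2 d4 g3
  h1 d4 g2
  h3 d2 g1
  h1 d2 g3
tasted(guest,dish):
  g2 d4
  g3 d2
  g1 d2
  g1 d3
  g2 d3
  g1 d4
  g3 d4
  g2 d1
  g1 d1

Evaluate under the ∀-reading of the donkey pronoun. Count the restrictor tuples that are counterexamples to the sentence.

"him" takes "a guest" as antecedent and "it" takes "a dish"; both are donkey pronouns co-varying with the restrictor.
Strong reading: for every (h,d,g) with served(h,d,g), tasted(g,d).
Restrictor triples: (h1,d2,g1)→tasted(g1,d2) ✓  (h1,d2,g3)→tasted(g3,d2) ✓  (h1,d4,g2)→tasted(g2,d4) ✓  (h2,d1,g1)→tasted(g1,d1) ✓  (h2,d1,g2)→tasted(g2,d1) ✓  (h2,d2,g2)→tasted(g2,d2) ✗  (h2,d4,g2)→tasted(g2,d4) ✓  (h2,d4,g3)→tasted(g3,d4) ✓  (h3,d2,g1)→tasted(g1,d2) ✓  (h3,d2,g3)→tasted(g3,d2) ✓  (h3,d3,g1)→tasted(g1,d3) ✓  (h3,d4,g3)→tasted(g3,d4) ✓  (h4,d1,g3)→tasted(g3,d1) ✗  (h4,d3,g1)→tasted(g1,d3) ✓  (h4,d3,g2)→tasted(g2,d3) ✓  (h4,d4,g2)→tasted(g2,d4) ✓
Counterexamples (restrictor triples failing the scope): 2.

2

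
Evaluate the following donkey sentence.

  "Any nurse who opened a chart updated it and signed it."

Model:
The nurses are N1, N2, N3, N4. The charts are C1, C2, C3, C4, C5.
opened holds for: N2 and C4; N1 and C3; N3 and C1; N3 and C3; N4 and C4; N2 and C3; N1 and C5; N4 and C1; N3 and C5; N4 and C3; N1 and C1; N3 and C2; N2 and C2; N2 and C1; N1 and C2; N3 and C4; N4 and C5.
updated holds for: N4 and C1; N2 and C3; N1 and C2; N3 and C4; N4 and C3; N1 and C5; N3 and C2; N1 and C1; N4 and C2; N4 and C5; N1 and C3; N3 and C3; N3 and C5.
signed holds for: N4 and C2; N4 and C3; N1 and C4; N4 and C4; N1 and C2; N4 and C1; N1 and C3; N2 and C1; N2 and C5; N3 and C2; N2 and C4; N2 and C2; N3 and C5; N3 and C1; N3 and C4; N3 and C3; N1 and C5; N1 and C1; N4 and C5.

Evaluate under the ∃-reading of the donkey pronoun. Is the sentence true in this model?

"it" takes "a chart" as antecedent — a donkey pronoun bound across the clause boundary.
Weak reading: every nurse n with some opened-chart has at least one opened-chart c such that updated(n,c) ∧ signed(n,c).
Per nurse: N1:✓  N2:✗  N3:✓  N4:✓
N2 has no witness among its opened-charts.

False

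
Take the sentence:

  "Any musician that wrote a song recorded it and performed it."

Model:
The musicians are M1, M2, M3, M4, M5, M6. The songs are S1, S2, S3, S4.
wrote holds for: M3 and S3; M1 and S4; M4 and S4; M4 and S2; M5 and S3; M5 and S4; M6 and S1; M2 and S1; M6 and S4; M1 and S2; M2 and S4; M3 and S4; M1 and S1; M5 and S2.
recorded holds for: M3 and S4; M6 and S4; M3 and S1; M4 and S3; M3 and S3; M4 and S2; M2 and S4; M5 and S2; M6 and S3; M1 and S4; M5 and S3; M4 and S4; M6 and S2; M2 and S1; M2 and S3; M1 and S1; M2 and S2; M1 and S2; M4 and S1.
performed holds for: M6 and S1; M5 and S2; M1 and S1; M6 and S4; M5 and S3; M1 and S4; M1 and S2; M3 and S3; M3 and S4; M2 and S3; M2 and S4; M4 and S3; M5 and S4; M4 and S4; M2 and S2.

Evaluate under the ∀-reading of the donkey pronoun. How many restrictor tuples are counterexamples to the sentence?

4

"it" takes "a song" as antecedent — a donkey pronoun bound across the clause boundary.
Strong reading: for every (m,s) with wrote(m,s), recorded(m,s) ∧ performed(m,s).
Restrictor pairs: (M1,S1) ✓  (M1,S2) ✓  (M1,S4) ✓  (M2,S1) ✗  (M2,S4) ✓  (M3,S3) ✓  (M3,S4) ✓  (M4,S2) ✗  (M4,S4) ✓  (M5,S2) ✓  (M5,S3) ✓  (M5,S4) ✗  (M6,S1) ✗  (M6,S4) ✓
Counterexamples (restrictor pairs failing the scope): 4.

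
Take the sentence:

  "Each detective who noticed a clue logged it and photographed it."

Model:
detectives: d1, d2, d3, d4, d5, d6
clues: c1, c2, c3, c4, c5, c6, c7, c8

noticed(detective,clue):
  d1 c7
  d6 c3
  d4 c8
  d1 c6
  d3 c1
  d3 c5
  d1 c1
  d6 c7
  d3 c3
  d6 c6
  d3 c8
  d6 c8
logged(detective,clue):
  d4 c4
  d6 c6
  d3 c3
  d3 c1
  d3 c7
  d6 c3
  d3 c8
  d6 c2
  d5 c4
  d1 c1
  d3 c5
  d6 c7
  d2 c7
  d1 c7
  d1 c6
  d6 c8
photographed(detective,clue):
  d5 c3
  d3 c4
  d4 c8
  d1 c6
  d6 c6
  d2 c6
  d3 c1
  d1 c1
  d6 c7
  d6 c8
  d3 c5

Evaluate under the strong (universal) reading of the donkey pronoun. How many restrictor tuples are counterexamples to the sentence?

"it" takes "a clue" as antecedent — a donkey pronoun bound across the clause boundary.
Strong reading: for every (d,c) with noticed(d,c), logged(d,c) ∧ photographed(d,c).
Restrictor pairs: (d1,c1) ✓  (d1,c6) ✓  (d1,c7) ✗  (d3,c1) ✓  (d3,c3) ✗  (d3,c5) ✓  (d3,c8) ✗  (d4,c8) ✗  (d6,c3) ✗  (d6,c6) ✓  (d6,c7) ✓  (d6,c8) ✓
Counterexamples (restrictor pairs failing the scope): 5.

5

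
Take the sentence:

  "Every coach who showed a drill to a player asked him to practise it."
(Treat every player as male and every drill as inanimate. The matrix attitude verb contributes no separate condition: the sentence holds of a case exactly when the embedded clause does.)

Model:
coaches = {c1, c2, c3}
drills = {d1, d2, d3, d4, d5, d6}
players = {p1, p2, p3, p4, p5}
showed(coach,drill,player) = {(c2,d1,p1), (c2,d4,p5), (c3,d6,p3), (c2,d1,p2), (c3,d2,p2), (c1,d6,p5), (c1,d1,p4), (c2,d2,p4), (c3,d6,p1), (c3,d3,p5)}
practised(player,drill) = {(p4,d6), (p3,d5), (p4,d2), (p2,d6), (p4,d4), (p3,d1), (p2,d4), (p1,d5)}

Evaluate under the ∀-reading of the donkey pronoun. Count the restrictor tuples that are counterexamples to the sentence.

"him" takes "a player" as antecedent and "it" takes "a drill"; both are donkey pronouns co-varying with the restrictor.
Strong reading: for every (c,d,p) with showed(c,d,p), practised(p,d).
Restrictor triples: (c1,d1,p4)→practised(p4,d1) ✗  (c1,d6,p5)→practised(p5,d6) ✗  (c2,d1,p1)→practised(p1,d1) ✗  (c2,d1,p2)→practised(p2,d1) ✗  (c2,d2,p4)→practised(p4,d2) ✓  (c2,d4,p5)→practised(p5,d4) ✗  (c3,d2,p2)→practised(p2,d2) ✗  (c3,d3,p5)→practised(p5,d3) ✗  (c3,d6,p1)→practised(p1,d6) ✗  (c3,d6,p3)→practised(p3,d6) ✗
Counterexamples (restrictor triples failing the scope): 9.

9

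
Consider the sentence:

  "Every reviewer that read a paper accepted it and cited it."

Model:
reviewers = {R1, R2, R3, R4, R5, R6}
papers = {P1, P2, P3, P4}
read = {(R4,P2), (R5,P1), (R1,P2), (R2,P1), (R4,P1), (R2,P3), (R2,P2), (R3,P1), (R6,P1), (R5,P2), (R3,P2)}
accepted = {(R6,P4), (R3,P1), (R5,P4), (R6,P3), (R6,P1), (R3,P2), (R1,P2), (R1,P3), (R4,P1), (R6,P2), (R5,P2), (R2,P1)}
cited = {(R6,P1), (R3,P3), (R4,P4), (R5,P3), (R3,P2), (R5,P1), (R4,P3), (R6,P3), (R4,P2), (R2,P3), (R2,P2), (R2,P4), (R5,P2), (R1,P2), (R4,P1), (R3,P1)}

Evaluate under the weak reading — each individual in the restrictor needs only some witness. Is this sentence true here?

False

"it" takes "a paper" as antecedent — a donkey pronoun bound across the clause boundary.
Weak reading: every reviewer r with some read-paper has at least one read-paper p such that accepted(r,p) ∧ cited(r,p).
Per reviewer: R1:✓  R2:✗  R3:✓  R4:✓  R5:✓  R6:✓
R2 has no witness among its read-papers.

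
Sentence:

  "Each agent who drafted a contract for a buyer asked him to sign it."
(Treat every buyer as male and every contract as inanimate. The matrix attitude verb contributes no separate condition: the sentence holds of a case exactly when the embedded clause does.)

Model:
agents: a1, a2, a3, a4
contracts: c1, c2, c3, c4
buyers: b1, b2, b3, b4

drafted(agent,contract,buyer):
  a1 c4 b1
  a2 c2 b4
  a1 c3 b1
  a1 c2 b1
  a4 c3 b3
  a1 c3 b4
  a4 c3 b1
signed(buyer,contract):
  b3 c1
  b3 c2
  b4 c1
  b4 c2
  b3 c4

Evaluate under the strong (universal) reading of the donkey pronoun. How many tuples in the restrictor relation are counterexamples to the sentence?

6

"him" takes "a buyer" as antecedent and "it" takes "a contract"; both are donkey pronouns co-varying with the restrictor.
Strong reading: for every (a,c,b) with drafted(a,c,b), signed(b,c).
Restrictor triples: (a1,c2,b1)→signed(b1,c2) ✗  (a1,c3,b1)→signed(b1,c3) ✗  (a1,c3,b4)→signed(b4,c3) ✗  (a1,c4,b1)→signed(b1,c4) ✗  (a2,c2,b4)→signed(b4,c2) ✓  (a4,c3,b1)→signed(b1,c3) ✗  (a4,c3,b3)→signed(b3,c3) ✗
Counterexamples (restrictor triples failing the scope): 6.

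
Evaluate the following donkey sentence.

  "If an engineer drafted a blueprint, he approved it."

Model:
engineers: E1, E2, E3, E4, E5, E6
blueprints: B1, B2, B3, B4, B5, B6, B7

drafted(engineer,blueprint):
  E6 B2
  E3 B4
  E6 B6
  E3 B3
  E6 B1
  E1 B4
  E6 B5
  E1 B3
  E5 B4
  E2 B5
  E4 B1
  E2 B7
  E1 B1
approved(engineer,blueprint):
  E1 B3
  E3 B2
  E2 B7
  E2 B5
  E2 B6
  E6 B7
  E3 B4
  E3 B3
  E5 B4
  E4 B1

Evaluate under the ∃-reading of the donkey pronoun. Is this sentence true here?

False

"it" takes "a blueprint" as antecedent — a donkey pronoun bound across the clause boundary.
Weak reading: every engineer e with some drafted-blueprint has at least one drafted-blueprint b such that approved(e,b).
Per engineer: E1:✓  E2:✓  E3:✓  E4:✓  E5:✓  E6:✗
E6 has no witness among its drafted-blueprints.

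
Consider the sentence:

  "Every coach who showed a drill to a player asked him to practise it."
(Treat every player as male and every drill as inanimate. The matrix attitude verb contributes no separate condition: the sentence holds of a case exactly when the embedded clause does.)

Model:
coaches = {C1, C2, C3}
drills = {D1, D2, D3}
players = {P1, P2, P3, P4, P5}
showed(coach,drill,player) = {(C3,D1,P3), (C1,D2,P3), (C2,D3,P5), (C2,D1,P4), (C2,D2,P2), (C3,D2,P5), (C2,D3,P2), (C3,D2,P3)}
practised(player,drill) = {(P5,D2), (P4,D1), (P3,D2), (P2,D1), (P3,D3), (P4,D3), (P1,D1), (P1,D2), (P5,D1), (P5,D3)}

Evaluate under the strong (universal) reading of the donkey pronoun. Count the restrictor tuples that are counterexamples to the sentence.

"him" takes "a player" as antecedent and "it" takes "a drill"; both are donkey pronouns co-varying with the restrictor.
Strong reading: for every (c,d,p) with showed(c,d,p), practised(p,d).
Restrictor triples: (C1,D2,P3)→practised(P3,D2) ✓  (C2,D1,P4)→practised(P4,D1) ✓  (C2,D2,P2)→practised(P2,D2) ✗  (C2,D3,P2)→practised(P2,D3) ✗  (C2,D3,P5)→practised(P5,D3) ✓  (C3,D1,P3)→practised(P3,D1) ✗  (C3,D2,P3)→practised(P3,D2) ✓  (C3,D2,P5)→practised(P5,D2) ✓
Counterexamples (restrictor triples failing the scope): 3.

3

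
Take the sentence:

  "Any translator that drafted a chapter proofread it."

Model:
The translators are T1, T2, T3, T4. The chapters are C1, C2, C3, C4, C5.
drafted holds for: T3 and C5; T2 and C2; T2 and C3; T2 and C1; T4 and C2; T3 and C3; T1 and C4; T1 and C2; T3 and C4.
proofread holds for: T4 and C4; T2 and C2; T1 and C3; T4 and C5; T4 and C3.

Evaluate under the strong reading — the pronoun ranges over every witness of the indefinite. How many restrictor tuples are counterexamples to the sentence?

8

"it" takes "a chapter" as antecedent — a donkey pronoun bound across the clause boundary.
Strong reading: for every (t,c) with drafted(t,c), proofread(t,c).
Restrictor pairs: (T1,C2) ✗  (T1,C4) ✗  (T2,C1) ✗  (T2,C2) ✓  (T2,C3) ✗  (T3,C3) ✗  (T3,C4) ✗  (T3,C5) ✗  (T4,C2) ✗
Counterexamples (restrictor pairs failing the scope): 8.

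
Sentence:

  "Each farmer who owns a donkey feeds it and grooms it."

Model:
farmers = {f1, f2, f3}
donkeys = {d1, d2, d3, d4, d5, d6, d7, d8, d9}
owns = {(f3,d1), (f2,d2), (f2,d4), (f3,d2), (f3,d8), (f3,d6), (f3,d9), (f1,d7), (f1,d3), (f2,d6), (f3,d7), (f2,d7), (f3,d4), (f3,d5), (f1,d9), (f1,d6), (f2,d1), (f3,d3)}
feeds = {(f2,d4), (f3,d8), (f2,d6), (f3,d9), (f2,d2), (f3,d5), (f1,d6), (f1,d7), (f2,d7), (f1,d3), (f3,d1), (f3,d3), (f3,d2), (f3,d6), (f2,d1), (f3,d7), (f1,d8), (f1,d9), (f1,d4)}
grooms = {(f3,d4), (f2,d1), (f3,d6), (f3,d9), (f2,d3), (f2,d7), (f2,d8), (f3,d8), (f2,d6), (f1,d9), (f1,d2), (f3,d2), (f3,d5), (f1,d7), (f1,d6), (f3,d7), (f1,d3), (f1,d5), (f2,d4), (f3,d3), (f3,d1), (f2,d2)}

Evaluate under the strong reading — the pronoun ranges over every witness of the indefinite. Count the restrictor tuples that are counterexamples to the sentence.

1

"it" takes "a donkey" as antecedent — a donkey pronoun bound across the clause boundary.
Strong reading: for every (f,d) with owns(f,d), feeds(f,d) ∧ grooms(f,d).
Restrictor pairs: (f1,d3) ✓  (f1,d6) ✓  (f1,d7) ✓  (f1,d9) ✓  (f2,d1) ✓  (f2,d2) ✓  (f2,d4) ✓  (f2,d6) ✓  (f2,d7) ✓  (f3,d1) ✓  (f3,d2) ✓  (f3,d3) ✓  (f3,d4) ✗  (f3,d5) ✓  (f3,d6) ✓  (f3,d7) ✓  (f3,d8) ✓  (f3,d9) ✓
Counterexamples (restrictor pairs failing the scope): 1.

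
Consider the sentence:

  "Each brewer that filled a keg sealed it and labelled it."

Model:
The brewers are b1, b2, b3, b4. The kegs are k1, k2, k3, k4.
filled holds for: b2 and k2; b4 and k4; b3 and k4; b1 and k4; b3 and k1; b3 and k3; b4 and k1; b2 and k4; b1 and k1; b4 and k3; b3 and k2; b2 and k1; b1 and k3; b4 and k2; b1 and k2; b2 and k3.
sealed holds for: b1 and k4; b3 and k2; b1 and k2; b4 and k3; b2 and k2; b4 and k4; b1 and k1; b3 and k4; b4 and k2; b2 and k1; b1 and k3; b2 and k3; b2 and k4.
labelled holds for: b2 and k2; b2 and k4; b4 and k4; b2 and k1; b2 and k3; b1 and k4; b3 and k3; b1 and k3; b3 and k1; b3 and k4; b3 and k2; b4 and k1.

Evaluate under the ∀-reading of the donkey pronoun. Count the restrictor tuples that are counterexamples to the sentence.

"it" takes "a keg" as antecedent — a donkey pronoun bound across the clause boundary.
Strong reading: for every (b,k) with filled(b,k), sealed(b,k) ∧ labelled(b,k).
Restrictor pairs: (b1,k1) ✗  (b1,k2) ✗  (b1,k3) ✓  (b1,k4) ✓  (b2,k1) ✓  (b2,k2) ✓  (b2,k3) ✓  (b2,k4) ✓  (b3,k1) ✗  (b3,k2) ✓  (b3,k3) ✗  (b3,k4) ✓  (b4,k1) ✗  (b4,k2) ✗  (b4,k3) ✗  (b4,k4) ✓
Counterexamples (restrictor pairs failing the scope): 7.

7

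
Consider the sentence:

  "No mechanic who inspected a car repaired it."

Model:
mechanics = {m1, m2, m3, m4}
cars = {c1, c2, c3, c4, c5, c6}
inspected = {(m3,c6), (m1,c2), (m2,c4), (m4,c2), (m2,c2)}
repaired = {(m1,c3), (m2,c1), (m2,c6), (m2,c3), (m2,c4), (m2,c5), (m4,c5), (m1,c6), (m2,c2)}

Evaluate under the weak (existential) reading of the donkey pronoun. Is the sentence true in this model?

False

"it" takes "a car" as antecedent — a donkey pronoun bound across the clause boundary.
Truth condition: for no (m,c) with inspected(m,c) does repaired(m,c) hold.
Restrictor pairs — does the scope hold? (m1,c2):fails  (m2,c2):holds  (m2,c4):holds  (m3,c6):fails  (m4,c2):fails
Scope holds for 2 pair(s), so the sentence is false.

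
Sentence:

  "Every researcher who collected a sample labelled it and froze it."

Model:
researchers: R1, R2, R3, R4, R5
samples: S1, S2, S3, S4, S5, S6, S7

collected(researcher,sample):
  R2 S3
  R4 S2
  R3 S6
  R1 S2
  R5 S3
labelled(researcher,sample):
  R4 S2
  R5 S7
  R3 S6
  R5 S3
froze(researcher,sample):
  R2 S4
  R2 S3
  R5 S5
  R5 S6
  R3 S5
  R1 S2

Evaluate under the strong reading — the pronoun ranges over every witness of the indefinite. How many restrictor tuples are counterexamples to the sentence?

"it" takes "a sample" as antecedent — a donkey pronoun bound across the clause boundary.
Strong reading: for every (r,s) with collected(r,s), labelled(r,s) ∧ froze(r,s).
Restrictor pairs: (R1,S2) ✗  (R2,S3) ✗  (R3,S6) ✗  (R4,S2) ✗  (R5,S3) ✗
Counterexamples (restrictor pairs failing the scope): 5.

5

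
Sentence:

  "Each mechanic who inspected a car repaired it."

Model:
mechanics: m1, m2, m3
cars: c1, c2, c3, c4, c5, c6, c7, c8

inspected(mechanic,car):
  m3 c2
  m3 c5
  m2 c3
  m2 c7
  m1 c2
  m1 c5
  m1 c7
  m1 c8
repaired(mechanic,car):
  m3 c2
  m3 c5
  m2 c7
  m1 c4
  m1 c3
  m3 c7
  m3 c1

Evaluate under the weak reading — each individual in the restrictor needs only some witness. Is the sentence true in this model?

"it" takes "a car" as antecedent — a donkey pronoun bound across the clause boundary.
Weak reading: every mechanic m with some inspected-car has at least one inspected-car c such that repaired(m,c).
Per mechanic: m1:✗  m2:✓  m3:✓
m1 has no witness among its inspected-cars.

False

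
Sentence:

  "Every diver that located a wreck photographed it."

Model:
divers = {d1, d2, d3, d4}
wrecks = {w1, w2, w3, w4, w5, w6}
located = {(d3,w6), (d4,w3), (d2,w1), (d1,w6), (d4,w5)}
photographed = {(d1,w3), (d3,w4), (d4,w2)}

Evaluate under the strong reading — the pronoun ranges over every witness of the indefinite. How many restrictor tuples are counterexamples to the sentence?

"it" takes "a wreck" as antecedent — a donkey pronoun bound across the clause boundary.
Strong reading: for every (d,w) with located(d,w), photographed(d,w).
Restrictor pairs: (d1,w6) ✗  (d2,w1) ✗  (d3,w6) ✗  (d4,w3) ✗  (d4,w5) ✗
Counterexamples (restrictor pairs failing the scope): 5.

5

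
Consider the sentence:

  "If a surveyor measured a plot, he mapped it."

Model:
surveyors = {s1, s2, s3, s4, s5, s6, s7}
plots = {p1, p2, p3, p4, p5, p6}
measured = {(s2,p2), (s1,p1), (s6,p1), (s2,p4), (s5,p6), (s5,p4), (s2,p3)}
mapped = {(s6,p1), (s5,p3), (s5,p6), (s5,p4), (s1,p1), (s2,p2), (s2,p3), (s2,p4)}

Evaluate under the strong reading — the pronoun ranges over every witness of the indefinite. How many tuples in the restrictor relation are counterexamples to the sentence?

0

"it" takes "a plot" as antecedent — a donkey pronoun bound across the clause boundary.
Strong reading: for every (s,p) with measured(s,p), mapped(s,p).
Restrictor pairs: (s1,p1) ✓  (s2,p2) ✓  (s2,p3) ✓  (s2,p4) ✓  (s5,p4) ✓  (s5,p6) ✓  (s6,p1) ✓
Counterexamples (restrictor pairs failing the scope): 0.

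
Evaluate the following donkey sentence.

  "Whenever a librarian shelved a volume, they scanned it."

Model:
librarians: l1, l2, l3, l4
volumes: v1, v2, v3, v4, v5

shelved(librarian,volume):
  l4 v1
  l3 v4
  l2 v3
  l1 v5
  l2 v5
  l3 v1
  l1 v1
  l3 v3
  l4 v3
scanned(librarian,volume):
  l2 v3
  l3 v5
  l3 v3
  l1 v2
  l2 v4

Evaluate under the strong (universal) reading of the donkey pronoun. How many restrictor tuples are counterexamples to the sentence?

7

"it" takes "a volume" as antecedent — a donkey pronoun bound across the clause boundary.
Strong reading: for every (l,v) with shelved(l,v), scanned(l,v).
Restrictor pairs: (l1,v1) ✗  (l1,v5) ✗  (l2,v3) ✓  (l2,v5) ✗  (l3,v1) ✗  (l3,v3) ✓  (l3,v4) ✗  (l4,v1) ✗  (l4,v3) ✗
Counterexamples (restrictor pairs failing the scope): 7.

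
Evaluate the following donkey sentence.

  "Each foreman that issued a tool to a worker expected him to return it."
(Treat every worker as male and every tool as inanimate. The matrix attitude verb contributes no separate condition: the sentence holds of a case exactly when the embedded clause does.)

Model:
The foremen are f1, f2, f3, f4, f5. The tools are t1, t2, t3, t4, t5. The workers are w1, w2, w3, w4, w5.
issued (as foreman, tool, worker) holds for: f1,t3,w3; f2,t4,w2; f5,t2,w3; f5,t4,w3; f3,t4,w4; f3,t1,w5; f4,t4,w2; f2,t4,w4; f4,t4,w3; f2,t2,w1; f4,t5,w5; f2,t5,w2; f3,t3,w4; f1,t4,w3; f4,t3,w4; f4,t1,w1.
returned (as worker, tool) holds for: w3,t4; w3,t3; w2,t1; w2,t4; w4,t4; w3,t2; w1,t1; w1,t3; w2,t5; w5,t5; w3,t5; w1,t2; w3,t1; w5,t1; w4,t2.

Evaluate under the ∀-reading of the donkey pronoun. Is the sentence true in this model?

False

"him" takes "a worker" as antecedent and "it" takes "a tool"; both are donkey pronouns co-varying with the restrictor.
Strong reading: for every (f,t,w) with issued(f,t,w), returned(w,t).
Restrictor triples: (f1,t3,w3)→returned(w3,t3) ✓  (f1,t4,w3)→returned(w3,t4) ✓  (f2,t2,w1)→returned(w1,t2) ✓  (f2,t4,w2)→returned(w2,t4) ✓  (f2,t4,w4)→returned(w4,t4) ✓  (f2,t5,w2)→returned(w2,t5) ✓  (f3,t1,w5)→returned(w5,t1) ✓  (f3,t3,w4)→returned(w4,t3) ✗  (f3,t4,w4)→returned(w4,t4) ✓  (f4,t1,w1)→returned(w1,t1) ✓  (f4,t3,w4)→returned(w4,t3) ✗  (f4,t4,w2)→returned(w2,t4) ✓  (f4,t4,w3)→returned(w3,t4) ✓  (f4,t5,w5)→returned(w5,t5) ✓  (f5,t2,w3)→returned(w3,t2) ✓  (f5,t4,w3)→returned(w3,t4) ✓
Counterexample: (f3,t3,w4) — returned(w4,t3) does not hold.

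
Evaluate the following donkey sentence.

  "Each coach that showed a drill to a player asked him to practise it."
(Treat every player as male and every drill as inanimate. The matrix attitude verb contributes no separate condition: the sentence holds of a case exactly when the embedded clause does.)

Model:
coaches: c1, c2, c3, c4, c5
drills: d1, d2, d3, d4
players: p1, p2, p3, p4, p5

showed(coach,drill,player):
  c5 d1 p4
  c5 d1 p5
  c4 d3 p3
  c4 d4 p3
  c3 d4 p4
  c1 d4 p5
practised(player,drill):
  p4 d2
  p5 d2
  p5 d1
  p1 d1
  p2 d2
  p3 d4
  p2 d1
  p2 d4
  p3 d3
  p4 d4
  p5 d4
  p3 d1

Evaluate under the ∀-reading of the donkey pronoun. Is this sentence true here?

"him" takes "a player" as antecedent and "it" takes "a drill"; both are donkey pronouns co-varying with the restrictor.
Strong reading: for every (c,d,p) with showed(c,d,p), practised(p,d).
Restrictor triples: (c1,d4,p5)→practised(p5,d4) ✓  (c3,d4,p4)→practised(p4,d4) ✓  (c4,d3,p3)→practised(p3,d3) ✓  (c4,d4,p3)→practised(p3,d4) ✓  (c5,d1,p4)→practised(p4,d1) ✗  (c5,d1,p5)→practised(p5,d1) ✓
Counterexample: (c5,d1,p4) — practised(p4,d1) does not hold.

False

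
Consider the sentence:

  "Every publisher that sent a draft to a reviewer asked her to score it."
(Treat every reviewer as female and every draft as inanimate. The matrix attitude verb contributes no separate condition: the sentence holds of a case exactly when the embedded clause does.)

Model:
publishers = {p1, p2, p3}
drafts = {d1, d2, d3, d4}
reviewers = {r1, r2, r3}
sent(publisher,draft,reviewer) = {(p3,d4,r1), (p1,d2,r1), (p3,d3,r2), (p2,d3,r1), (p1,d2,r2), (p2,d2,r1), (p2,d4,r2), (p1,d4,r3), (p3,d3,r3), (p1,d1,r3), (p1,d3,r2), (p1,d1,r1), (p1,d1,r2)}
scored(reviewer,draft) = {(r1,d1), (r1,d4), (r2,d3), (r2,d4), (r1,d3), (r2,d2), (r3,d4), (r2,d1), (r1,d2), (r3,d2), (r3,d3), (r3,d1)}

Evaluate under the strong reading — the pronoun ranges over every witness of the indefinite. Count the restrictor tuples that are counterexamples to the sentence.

"her" takes "a reviewer" as antecedent and "it" takes "a draft"; both are donkey pronouns co-varying with the restrictor.
Strong reading: for every (p,d,r) with sent(p,d,r), scored(r,d).
Restrictor triples: (p1,d1,r1)→scored(r1,d1) ✓  (p1,d1,r2)→scored(r2,d1) ✓  (p1,d1,r3)→scored(r3,d1) ✓  (p1,d2,r1)→scored(r1,d2) ✓  (p1,d2,r2)→scored(r2,d2) ✓  (p1,d3,r2)→scored(r2,d3) ✓  (p1,d4,r3)→scored(r3,d4) ✓  (p2,d2,r1)→scored(r1,d2) ✓  (p2,d3,r1)→scored(r1,d3) ✓  (p2,d4,r2)→scored(r2,d4) ✓  (p3,d3,r2)→scored(r2,d3) ✓  (p3,d3,r3)→scored(r3,d3) ✓  (p3,d4,r1)→scored(r1,d4) ✓
Counterexamples (restrictor triples failing the scope): 0.

0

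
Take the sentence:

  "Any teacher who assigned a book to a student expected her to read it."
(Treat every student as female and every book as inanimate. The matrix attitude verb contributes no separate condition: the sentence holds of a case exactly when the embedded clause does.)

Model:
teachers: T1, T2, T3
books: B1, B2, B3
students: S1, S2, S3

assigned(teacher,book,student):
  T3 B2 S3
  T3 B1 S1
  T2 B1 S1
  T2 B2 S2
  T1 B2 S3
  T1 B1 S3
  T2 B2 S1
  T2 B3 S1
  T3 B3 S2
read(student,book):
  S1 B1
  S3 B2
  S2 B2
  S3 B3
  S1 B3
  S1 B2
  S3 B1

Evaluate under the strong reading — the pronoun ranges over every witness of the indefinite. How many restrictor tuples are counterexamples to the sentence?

"her" takes "a student" as antecedent and "it" takes "a book"; both are donkey pronouns co-varying with the restrictor.
Strong reading: for every (t,b,s) with assigned(t,b,s), read(s,b).
Restrictor triples: (T1,B1,S3)→read(S3,B1) ✓  (T1,B2,S3)→read(S3,B2) ✓  (T2,B1,S1)→read(S1,B1) ✓  (T2,B2,S1)→read(S1,B2) ✓  (T2,B2,S2)→read(S2,B2) ✓  (T2,B3,S1)→read(S1,B3) ✓  (T3,B1,S1)→read(S1,B1) ✓  (T3,B2,S3)→read(S3,B2) ✓  (T3,B3,S2)→read(S2,B3) ✗
Counterexamples (restrictor triples failing the scope): 1.

1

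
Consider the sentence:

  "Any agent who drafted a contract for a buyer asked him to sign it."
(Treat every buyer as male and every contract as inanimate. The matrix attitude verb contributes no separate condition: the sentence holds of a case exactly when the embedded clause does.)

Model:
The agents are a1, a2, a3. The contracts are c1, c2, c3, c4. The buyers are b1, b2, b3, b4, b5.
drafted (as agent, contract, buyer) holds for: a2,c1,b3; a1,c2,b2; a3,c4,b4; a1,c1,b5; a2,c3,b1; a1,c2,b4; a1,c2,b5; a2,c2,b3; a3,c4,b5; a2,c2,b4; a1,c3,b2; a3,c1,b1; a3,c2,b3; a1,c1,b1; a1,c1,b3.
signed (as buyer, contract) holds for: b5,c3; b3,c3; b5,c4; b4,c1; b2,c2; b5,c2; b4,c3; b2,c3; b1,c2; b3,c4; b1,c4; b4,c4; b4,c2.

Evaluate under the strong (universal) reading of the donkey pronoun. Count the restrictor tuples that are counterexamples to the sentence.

"him" takes "a buyer" as antecedent and "it" takes "a contract"; both are donkey pronouns co-varying with the restrictor.
Strong reading: for every (a,c,b) with drafted(a,c,b), signed(b,c).
Restrictor triples: (a1,c1,b1)→signed(b1,c1) ✗  (a1,c1,b3)→signed(b3,c1) ✗  (a1,c1,b5)→signed(b5,c1) ✗  (a1,c2,b2)→signed(b2,c2) ✓  (a1,c2,b4)→signed(b4,c2) ✓  (a1,c2,b5)→signed(b5,c2) ✓  (a1,c3,b2)→signed(b2,c3) ✓  (a2,c1,b3)→signed(b3,c1) ✗  (a2,c2,b3)→signed(b3,c2) ✗  (a2,c2,b4)→signed(b4,c2) ✓  (a2,c3,b1)→signed(b1,c3) ✗  (a3,c1,b1)→signed(b1,c1) ✗  (a3,c2,b3)→signed(b3,c2) ✗  (a3,c4,b4)→signed(b4,c4) ✓  (a3,c4,b5)→signed(b5,c4) ✓
Counterexamples (restrictor triples failing the scope): 8.

8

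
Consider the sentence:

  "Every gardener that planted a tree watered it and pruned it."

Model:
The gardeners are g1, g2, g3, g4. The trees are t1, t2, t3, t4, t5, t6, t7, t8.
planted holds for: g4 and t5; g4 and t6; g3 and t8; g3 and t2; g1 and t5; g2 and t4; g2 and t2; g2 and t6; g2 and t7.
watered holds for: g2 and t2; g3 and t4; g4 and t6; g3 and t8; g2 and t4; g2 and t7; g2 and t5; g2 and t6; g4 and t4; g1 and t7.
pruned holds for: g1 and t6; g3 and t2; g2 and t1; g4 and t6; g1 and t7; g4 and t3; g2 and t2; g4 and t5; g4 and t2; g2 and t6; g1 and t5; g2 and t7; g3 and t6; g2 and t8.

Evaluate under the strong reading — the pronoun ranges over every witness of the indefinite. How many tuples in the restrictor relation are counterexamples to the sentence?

"it" takes "a tree" as antecedent — a donkey pronoun bound across the clause boundary.
Strong reading: for every (g,t) with planted(g,t), watered(g,t) ∧ pruned(g,t).
Restrictor pairs: (g1,t5) ✗  (g2,t2) ✓  (g2,t4) ✗  (g2,t6) ✓  (g2,t7) ✓  (g3,t2) ✗  (g3,t8) ✗  (g4,t5) ✗  (g4,t6) ✓
Counterexamples (restrictor pairs failing the scope): 5.

5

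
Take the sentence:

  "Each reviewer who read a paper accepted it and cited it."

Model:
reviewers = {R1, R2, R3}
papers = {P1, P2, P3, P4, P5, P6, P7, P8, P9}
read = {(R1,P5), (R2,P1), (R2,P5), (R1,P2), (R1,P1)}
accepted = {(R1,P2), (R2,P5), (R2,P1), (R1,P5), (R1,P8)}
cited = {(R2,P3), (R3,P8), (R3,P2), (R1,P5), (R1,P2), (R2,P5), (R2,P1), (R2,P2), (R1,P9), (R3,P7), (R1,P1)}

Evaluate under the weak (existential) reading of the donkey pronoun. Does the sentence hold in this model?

"it" takes "a paper" as antecedent — a donkey pronoun bound across the clause boundary.
Weak reading: every reviewer r with some read-paper has at least one read-paper p such that accepted(r,p) ∧ cited(r,p).
Per reviewer: R1:✓  R2:✓
Every reviewer in the restrictor has a witness.

True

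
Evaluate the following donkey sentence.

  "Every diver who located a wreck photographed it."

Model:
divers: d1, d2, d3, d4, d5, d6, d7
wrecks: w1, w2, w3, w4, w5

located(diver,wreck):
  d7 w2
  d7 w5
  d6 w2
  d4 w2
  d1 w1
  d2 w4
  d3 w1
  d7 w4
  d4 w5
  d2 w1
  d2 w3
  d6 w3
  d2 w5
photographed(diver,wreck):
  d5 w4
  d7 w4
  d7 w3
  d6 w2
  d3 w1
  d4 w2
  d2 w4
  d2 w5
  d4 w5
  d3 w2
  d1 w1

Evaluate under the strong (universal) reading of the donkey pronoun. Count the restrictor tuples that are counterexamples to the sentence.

5

"it" takes "a wreck" as antecedent — a donkey pronoun bound across the clause boundary.
Strong reading: for every (d,w) with located(d,w), photographed(d,w).
Restrictor pairs: (d1,w1) ✓  (d2,w1) ✗  (d2,w3) ✗  (d2,w4) ✓  (d2,w5) ✓  (d3,w1) ✓  (d4,w2) ✓  (d4,w5) ✓  (d6,w2) ✓  (d6,w3) ✗  (d7,w2) ✗  (d7,w4) ✓  (d7,w5) ✗
Counterexamples (restrictor pairs failing the scope): 5.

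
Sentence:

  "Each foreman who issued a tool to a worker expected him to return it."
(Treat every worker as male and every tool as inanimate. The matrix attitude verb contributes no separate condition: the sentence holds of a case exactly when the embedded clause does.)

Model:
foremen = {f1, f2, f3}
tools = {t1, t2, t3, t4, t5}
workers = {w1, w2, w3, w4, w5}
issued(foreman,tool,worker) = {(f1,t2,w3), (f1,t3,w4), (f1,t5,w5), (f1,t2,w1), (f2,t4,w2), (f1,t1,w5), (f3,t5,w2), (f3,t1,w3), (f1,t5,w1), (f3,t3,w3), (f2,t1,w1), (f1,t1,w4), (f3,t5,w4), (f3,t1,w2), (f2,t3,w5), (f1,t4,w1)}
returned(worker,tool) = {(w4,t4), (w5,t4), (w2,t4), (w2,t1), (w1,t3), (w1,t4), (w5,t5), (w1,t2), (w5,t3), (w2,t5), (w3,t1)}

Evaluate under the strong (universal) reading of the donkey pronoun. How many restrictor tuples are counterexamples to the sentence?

8

"him" takes "a worker" as antecedent and "it" takes "a tool"; both are donkey pronouns co-varying with the restrictor.
Strong reading: for every (f,t,w) with issued(f,t,w), returned(w,t).
Restrictor triples: (f1,t1,w4)→returned(w4,t1) ✗  (f1,t1,w5)→returned(w5,t1) ✗  (f1,t2,w1)→returned(w1,t2) ✓  (f1,t2,w3)→returned(w3,t2) ✗  (f1,t3,w4)→returned(w4,t3) ✗  (f1,t4,w1)→returned(w1,t4) ✓  (f1,t5,w1)→returned(w1,t5) ✗  (f1,t5,w5)→returned(w5,t5) ✓  (f2,t1,w1)→returned(w1,t1) ✗  (f2,t3,w5)→returned(w5,t3) ✓  (f2,t4,w2)→returned(w2,t4) ✓  (f3,t1,w2)→returned(w2,t1) ✓  (f3,t1,w3)→returned(w3,t1) ✓  (f3,t3,w3)→returned(w3,t3) ✗  (f3,t5,w2)→returned(w2,t5) ✓  (f3,t5,w4)→returned(w4,t5) ✗
Counterexamples (restrictor triples failing the scope): 8.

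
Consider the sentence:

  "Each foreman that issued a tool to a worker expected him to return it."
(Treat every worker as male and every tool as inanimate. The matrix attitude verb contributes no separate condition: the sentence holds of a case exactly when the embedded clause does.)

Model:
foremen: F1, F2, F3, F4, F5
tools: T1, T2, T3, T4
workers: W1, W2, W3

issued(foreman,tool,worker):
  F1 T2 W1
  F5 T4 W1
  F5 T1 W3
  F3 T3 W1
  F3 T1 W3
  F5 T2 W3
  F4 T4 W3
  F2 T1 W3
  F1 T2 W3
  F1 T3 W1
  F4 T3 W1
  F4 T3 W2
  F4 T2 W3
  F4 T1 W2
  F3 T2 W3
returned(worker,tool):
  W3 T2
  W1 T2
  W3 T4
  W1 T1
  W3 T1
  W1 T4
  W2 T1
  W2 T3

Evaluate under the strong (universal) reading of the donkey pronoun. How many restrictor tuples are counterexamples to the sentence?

3

"him" takes "a worker" as antecedent and "it" takes "a tool"; both are donkey pronouns co-varying with the restrictor.
Strong reading: for every (f,t,w) with issued(f,t,w), returned(w,t).
Restrictor triples: (F1,T2,W1)→returned(W1,T2) ✓  (F1,T2,W3)→returned(W3,T2) ✓  (F1,T3,W1)→returned(W1,T3) ✗  (F2,T1,W3)→returned(W3,T1) ✓  (F3,T1,W3)→returned(W3,T1) ✓  (F3,T2,W3)→returned(W3,T2) ✓  (F3,T3,W1)→returned(W1,T3) ✗  (F4,T1,W2)→returned(W2,T1) ✓  (F4,T2,W3)→returned(W3,T2) ✓  (F4,T3,W1)→returned(W1,T3) ✗  (F4,T3,W2)→returned(W2,T3) ✓  (F4,T4,W3)→returned(W3,T4) ✓  (F5,T1,W3)→returned(W3,T1) ✓  (F5,T2,W3)→returned(W3,T2) ✓  (F5,T4,W1)→returned(W1,T4) ✓
Counterexamples (restrictor triples failing the scope): 3.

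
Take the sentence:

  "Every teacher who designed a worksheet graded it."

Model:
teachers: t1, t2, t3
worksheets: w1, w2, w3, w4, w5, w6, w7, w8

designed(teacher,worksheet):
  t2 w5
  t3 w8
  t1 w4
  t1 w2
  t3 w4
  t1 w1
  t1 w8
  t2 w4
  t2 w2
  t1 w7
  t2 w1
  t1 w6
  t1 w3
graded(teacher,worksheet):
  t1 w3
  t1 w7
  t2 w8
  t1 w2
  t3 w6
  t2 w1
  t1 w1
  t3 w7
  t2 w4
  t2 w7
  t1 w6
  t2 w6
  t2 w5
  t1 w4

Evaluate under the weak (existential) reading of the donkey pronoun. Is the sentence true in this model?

False

"it" takes "a worksheet" as antecedent — a donkey pronoun bound across the clause boundary.
Weak reading: every teacher t with some designed-worksheet has at least one designed-worksheet w such that graded(t,w).
Per teacher: t1:✓  t2:✓  t3:✗
t3 has no witness among its designed-worksheets.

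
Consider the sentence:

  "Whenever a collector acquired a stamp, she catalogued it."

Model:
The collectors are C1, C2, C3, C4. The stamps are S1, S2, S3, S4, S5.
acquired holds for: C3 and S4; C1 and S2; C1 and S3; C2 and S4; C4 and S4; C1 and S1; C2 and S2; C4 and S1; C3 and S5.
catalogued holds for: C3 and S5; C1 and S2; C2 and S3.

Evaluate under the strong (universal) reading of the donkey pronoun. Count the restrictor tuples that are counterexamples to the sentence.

"it" takes "a stamp" as antecedent — a donkey pronoun bound across the clause boundary.
Strong reading: for every (c,s) with acquired(c,s), catalogued(c,s).
Restrictor pairs: (C1,S1) ✗  (C1,S2) ✓  (C1,S3) ✗  (C2,S2) ✗  (C2,S4) ✗  (C3,S4) ✗  (C3,S5) ✓  (C4,S1) ✗  (C4,S4) ✗
Counterexamples (restrictor pairs failing the scope): 7.

7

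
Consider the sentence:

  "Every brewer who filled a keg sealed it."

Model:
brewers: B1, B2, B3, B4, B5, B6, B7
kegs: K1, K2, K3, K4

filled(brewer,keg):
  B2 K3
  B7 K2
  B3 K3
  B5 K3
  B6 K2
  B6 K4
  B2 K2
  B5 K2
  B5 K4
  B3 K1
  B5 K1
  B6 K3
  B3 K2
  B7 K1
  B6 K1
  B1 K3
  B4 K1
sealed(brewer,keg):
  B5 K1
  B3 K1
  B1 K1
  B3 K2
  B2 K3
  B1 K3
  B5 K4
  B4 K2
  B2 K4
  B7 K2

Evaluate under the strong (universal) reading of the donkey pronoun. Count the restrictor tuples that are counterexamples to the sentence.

"it" takes "a keg" as antecedent — a donkey pronoun bound across the clause boundary.
Strong reading: for every (b,k) with filled(b,k), sealed(b,k).
Restrictor pairs: (B1,K3) ✓  (B2,K2) ✗  (B2,K3) ✓  (B3,K1) ✓  (B3,K2) ✓  (B3,K3) ✗  (B4,K1) ✗  (B5,K1) ✓  (B5,K2) ✗  (B5,K3) ✗  (B5,K4) ✓  (B6,K1) ✗  (B6,K2) ✗  (B6,K3) ✗  (B6,K4) ✗  (B7,K1) ✗  (B7,K2) ✓
Counterexamples (restrictor pairs failing the scope): 10.

10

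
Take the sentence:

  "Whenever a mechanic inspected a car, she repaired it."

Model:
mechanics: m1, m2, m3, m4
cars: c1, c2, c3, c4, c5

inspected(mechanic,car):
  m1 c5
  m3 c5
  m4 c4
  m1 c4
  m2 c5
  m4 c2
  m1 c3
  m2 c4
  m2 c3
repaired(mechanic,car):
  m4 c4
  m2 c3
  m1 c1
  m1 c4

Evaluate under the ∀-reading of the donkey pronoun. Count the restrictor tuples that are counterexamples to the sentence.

"it" takes "a car" as antecedent — a donkey pronoun bound across the clause boundary.
Strong reading: for every (m,c) with inspected(m,c), repaired(m,c).
Restrictor pairs: (m1,c3) ✗  (m1,c4) ✓  (m1,c5) ✗  (m2,c3) ✓  (m2,c4) ✗  (m2,c5) ✗  (m3,c5) ✗  (m4,c2) ✗  (m4,c4) ✓
Counterexamples (restrictor pairs failing the scope): 6.

6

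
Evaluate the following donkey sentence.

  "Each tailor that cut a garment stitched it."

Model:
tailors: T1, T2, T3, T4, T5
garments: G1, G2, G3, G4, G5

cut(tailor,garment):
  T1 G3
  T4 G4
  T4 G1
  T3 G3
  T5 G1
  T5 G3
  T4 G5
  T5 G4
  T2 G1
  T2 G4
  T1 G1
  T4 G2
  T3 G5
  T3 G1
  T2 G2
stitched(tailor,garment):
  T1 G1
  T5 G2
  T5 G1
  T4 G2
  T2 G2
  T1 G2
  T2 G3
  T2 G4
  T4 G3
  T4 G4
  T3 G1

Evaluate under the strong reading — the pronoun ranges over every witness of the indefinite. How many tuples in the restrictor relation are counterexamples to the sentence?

8

"it" takes "a garment" as antecedent — a donkey pronoun bound across the clause boundary.
Strong reading: for every (t,g) with cut(t,g), stitched(t,g).
Restrictor pairs: (T1,G1) ✓  (T1,G3) ✗  (T2,G1) ✗  (T2,G2) ✓  (T2,G4) ✓  (T3,G1) ✓  (T3,G3) ✗  (T3,G5) ✗  (T4,G1) ✗  (T4,G2) ✓  (T4,G4) ✓  (T4,G5) ✗  (T5,G1) ✓  (T5,G3) ✗  (T5,G4) ✗
Counterexamples (restrictor pairs failing the scope): 8.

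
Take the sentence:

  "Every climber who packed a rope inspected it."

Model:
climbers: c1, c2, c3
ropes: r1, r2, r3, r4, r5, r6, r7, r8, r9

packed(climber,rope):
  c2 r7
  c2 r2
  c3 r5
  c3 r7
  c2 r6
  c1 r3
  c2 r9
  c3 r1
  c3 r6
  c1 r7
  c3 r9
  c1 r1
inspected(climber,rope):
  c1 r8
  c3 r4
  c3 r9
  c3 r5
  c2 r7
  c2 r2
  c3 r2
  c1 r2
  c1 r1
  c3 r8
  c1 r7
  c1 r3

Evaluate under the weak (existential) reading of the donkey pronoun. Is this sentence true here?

"it" takes "a rope" as antecedent — a donkey pronoun bound across the clause boundary.
Weak reading: every climber c with some packed-rope has at least one packed-rope r such that inspected(c,r).
Per climber: c1:✓  c2:✓  c3:✓
Every climber in the restrictor has a witness.

True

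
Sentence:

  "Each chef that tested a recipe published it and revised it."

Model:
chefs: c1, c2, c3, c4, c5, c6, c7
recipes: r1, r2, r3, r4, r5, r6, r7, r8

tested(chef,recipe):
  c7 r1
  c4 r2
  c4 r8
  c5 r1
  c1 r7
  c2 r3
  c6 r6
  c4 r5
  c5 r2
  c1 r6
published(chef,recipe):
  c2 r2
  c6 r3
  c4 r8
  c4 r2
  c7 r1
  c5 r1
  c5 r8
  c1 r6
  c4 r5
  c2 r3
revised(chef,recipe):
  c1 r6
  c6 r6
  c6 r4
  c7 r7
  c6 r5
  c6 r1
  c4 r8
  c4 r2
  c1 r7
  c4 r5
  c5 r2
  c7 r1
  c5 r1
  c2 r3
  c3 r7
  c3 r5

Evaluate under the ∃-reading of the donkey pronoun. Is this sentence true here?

"it" takes "a recipe" as antecedent — a donkey pronoun bound across the clause boundary.
Weak reading: every chef c with some tested-recipe has at least one tested-recipe r such that published(c,r) ∧ revised(c,r).
Per chef: c1:✓  c2:✓  c4:✓  c5:✓  c6:✗  c7:✓
c6 has no witness among its tested-recipes.

False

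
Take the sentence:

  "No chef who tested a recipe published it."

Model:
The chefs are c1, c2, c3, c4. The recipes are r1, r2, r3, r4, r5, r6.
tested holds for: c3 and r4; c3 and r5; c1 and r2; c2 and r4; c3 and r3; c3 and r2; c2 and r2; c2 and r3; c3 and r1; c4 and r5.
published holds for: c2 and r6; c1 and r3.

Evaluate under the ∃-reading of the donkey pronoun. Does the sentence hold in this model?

True

"it" takes "a recipe" as antecedent — a donkey pronoun bound across the clause boundary.
Truth condition: for no (c,r) with tested(c,r) does published(c,r) hold.
Restrictor pairs — does the scope hold? (c1,r2):fails  (c2,r2):fails  (c2,r3):fails  (c2,r4):fails  (c3,r1):fails  (c3,r2):fails  (c3,r3):fails  (c3,r4):fails  (c3,r5):fails  (c4,r5):fails
Scope holds for no restrictor pair, so the sentence is true.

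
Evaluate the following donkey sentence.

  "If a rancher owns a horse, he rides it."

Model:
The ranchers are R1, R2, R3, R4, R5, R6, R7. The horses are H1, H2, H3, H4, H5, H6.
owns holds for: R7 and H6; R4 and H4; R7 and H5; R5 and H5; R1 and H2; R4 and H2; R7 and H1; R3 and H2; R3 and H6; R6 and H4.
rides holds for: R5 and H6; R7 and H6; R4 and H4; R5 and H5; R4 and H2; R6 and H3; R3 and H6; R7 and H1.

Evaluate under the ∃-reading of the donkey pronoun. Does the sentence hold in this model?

"it" takes "a horse" as antecedent — a donkey pronoun bound across the clause boundary.
Weak reading: every rancher r with some owns-horse has at least one owns-horse h such that rides(r,h).
Per rancher: R1:✗  R3:✓  R4:✓  R5:✓  R6:✗  R7:✓
R1 has no witness among its owns-horses.

False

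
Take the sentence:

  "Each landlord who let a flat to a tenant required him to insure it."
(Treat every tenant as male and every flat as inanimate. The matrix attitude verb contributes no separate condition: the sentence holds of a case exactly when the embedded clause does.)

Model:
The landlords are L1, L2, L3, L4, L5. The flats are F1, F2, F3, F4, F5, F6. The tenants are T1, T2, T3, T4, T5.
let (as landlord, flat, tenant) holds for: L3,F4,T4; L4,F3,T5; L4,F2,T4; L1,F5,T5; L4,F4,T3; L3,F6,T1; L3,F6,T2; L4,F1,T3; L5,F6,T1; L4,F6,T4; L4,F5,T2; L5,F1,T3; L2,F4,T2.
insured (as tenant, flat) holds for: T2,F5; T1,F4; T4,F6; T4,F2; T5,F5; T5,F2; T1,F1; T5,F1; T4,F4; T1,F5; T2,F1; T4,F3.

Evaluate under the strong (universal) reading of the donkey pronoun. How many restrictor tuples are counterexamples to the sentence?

8

"him" takes "a tenant" as antecedent and "it" takes "a flat"; both are donkey pronouns co-varying with the restrictor.
Strong reading: for every (l,f,t) with let(l,f,t), insured(t,f).
Restrictor triples: (L1,F5,T5)→insured(T5,F5) ✓  (L2,F4,T2)→insured(T2,F4) ✗  (L3,F4,T4)→insured(T4,F4) ✓  (L3,F6,T1)→insured(T1,F6) ✗  (L3,F6,T2)→insured(T2,F6) ✗  (L4,F1,T3)→insured(T3,F1) ✗  (L4,F2,T4)→insured(T4,F2) ✓  (L4,F3,T5)→insured(T5,F3) ✗  (L4,F4,T3)→insured(T3,F4) ✗  (L4,F5,T2)→insured(T2,F5) ✓  (L4,F6,T4)→insured(T4,F6) ✓  (L5,F1,T3)→insured(T3,F1) ✗  (L5,F6,T1)→insured(T1,F6) ✗
Counterexamples (restrictor triples failing the scope): 8.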